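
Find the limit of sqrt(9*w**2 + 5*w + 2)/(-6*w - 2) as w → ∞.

-1/2

For large |w|, √(9*w^2 + 5*w + 2) ≈ √9·|w| and the denominator ≈ -6w.
Since w → +∞, |w| = w, giving √9/(-6) = -1/2.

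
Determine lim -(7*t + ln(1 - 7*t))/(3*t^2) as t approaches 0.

Direct substitution gives 0/0.
Apply L'Hôpital: lim (7 - 7/(1 - 7*t))/(-6*t), still 0/0.
After 2 applications of L'Hôpital's rule the quotient is (-49/(1 - 7*t)^2)/(-6); substituting t = 0 gives 49/6.

49/6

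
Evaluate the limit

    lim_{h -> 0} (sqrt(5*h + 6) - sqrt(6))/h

Substitution gives 0/0. Multiply numerator and denominator by the conjugate √(6 + 5h) + √6.
The numerator becomes (6 + 5h) − 6 = 5h, so the expression simplifies to 5/(√(6 + 5h) + √6).
Letting h → 0 gives 5/(2√6) = 5*√(6)/12.

5*√(6)/12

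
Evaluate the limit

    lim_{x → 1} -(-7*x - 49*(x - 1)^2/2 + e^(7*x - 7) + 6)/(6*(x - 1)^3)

-343/36

Direct substitution gives 0/0.
Apply L'Hôpital: lim (-49*x + 7*e^(7*x - 7) + 42)/(-18*(x - 1)^2), still 0/0.
Apply L'Hôpital: lim (49*e^(7*x - 7) - 49)/(36 - 36*x), still 0/0.
After 3 applications of L'Hôpital's rule the quotient is (343*e^(7*x - 7))/(-36); substituting x = 1 gives -343/36.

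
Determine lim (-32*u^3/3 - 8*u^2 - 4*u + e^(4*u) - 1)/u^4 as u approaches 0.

Direct substitution gives 0/0.
Apply L'Hôpital: lim (-32*u^2 - 16*u + 4*e^(4*u) - 4)/(4*u^3), still 0/0.
Apply L'Hôpital: lim (-64*u + 16*e^(4*u) - 16)/(12*u^2), still 0/0.
Apply L'Hôpital: lim (64*e^(4*u) - 64)/(24*u), still 0/0.
After 4 applications of L'Hôpital's rule the quotient is (256*e^(4*u))/(24); substituting u = 0 gives 32/3.

32/3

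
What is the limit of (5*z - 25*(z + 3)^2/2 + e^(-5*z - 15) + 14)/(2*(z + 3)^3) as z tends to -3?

Direct substitution gives 0/0.
Apply L'Hôpital: lim (-25*z - 5*e^(-5*z - 15) - 70)/(6*(z + 3)^2), still 0/0.
Apply L'Hôpital: lim (25*e^(-5*z - 15) - 25)/(12*z + 36), still 0/0.
After 3 applications of L'Hôpital's rule the quotient is (-125*e^(-5*z - 15))/(12); substituting z = -3 gives -125/12.

-125/12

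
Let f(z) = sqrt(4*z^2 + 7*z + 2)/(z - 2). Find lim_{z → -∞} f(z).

-2

For large |z|, √(4*z^2 + 7*z + 2) ≈ √4·|z| and the denominator ≈ z.
Since z → −∞, |z| = −z, giving −√4/(1) = -2.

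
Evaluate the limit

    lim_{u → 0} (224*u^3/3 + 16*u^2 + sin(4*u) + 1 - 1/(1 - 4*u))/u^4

-256

Substitution gives 0/0; apply L'Hôpital's rule 4 times.
After differentiating numerator and denominator 4 times the quotient is (256*sin(4*u) + 6144/(4*u - 1)^5)/(24); at u = 0 this is -256.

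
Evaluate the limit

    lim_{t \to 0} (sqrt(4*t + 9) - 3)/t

2/3

Substitution gives 0/0. Multiply numerator and denominator by the conjugate √(9 + 4t) + √9.
The numerator becomes (9 + 4t) − 9 = 4t, so the expression simplifies to 4/(√(9 + 4t) + √9).
Letting t → 0 gives 4/(2√9) = 2/3.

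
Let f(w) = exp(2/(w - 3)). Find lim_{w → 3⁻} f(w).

As w → 3⁻, 2/(w - 3) → −∞, so e^(2/(w - 3)) → 0.

0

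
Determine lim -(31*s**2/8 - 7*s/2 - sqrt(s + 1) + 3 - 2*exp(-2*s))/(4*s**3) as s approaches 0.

Substitution gives 0/0 (the numerator vanishes to order 3).
Expand each term to order s^3: the coefficient of s^3 in −√(1 + s) is -1/16 and in -2·e^(-2s) is 8/3.
Lower-order terms cancel with the polynomial part, so the numerator is (125/48)·s^3 + o(s^3), and the limit is (125/48)/(-4) = -125/192.

-125/192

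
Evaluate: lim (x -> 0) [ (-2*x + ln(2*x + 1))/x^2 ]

Direct substitution gives 0/0.
Apply L'Hôpital: lim (-2 + 2/(2*x + 1))/(2*x), still 0/0.
After 2 applications of L'Hôpital's rule the quotient is (-4/(2*x + 1)^2)/(2); substituting x = 0 gives -2.

-2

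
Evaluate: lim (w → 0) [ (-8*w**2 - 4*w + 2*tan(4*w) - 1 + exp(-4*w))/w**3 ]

32

Substitution gives 0/0 (the numerator vanishes to order 3).
Expand each term to order w^3: the coefficient of w^3 in 2·tan(4w) is 128/3 and in e^(-4w) is -32/3.
Lower-order terms cancel with the polynomial part, so the numerator is (32)·w^3 + o(w^3), and the limit is (32)/(1) = 32.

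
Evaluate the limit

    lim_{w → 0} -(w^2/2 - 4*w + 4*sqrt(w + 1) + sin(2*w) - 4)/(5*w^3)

13/60

Substitution gives 0/0; apply L'Hôpital's rule 3 times.
After differentiating numerator and denominator 3 times the quotient is (-8*cos(2*w) + 3/(2*(w + 1)^(5/2)))/(-30); at w = 0 this is 13/60.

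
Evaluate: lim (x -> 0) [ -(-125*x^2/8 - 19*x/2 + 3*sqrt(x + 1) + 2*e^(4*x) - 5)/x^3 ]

-1033/48

Substitution gives 0/0; apply L'Hôpital's rule 3 times.
After differentiating numerator and denominator 3 times the quotient is (128*e^(4*x) + 9/(8*(x + 1)^(5/2)))/(-6); at x = 0 this is -1033/48.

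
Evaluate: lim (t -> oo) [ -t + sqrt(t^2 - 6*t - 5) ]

This has the form ∞ − ∞. Multiply and divide by the conjugate √(t^2 - 6*t - 5) + t.
That gives (-6t - 5) / (√(t^2 - 6*t - 5) + t).
Divide numerator and denominator by t: the limit is -6/(2·1) = -3.

-3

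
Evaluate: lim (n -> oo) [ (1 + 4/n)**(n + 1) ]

e^(4)

Write it as [(1 + 4/n)^n]^(1) · (1 + 4/n)^(1). The bracketed term tends to e^(4) and the second factor to 1, so the limit is e^(4).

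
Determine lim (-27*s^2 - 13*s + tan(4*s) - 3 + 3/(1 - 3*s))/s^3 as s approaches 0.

307/3

Substitution gives 0/0; apply L'Hôpital's rule 3 times.
After differentiating numerator and denominator 3 times the quotient is (384*tan(4*s)^2/cos(4*s)^2 + 128/cos(4*s)^2 + 486/(3*s - 1)^4)/(6); at s = 0 this is 307/3.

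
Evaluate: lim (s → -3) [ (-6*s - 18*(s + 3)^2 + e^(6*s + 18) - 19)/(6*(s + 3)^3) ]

Direct substitution gives 0/0.
Apply L'Hôpital: lim (-36*s + 6*e^(6*s + 18) - 114)/(18*(s + 3)^2), still 0/0.
Apply L'Hôpital: lim (36*e^(6*s + 18) - 36)/(36*s + 108), still 0/0.
After 3 applications of L'Hôpital's rule the quotient is (216*e^(6*s + 18))/(36); substituting s = -3 gives 6.

6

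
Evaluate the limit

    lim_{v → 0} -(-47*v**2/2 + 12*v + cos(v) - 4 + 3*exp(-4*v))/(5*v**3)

Substitution gives 0/0 (the numerator vanishes to order 3).
Expand each term to order v^3: the coefficient of v^3 in cos(v) is 0 and in 3·e^(-4v) is -32.
Lower-order terms cancel with the polynomial part, so the numerator is (-32)·v^3 + o(v^3), and the limit is (-32)/(-5) = 32/5.

32/5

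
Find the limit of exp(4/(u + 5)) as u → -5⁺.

∞

As u → -5⁺, 4/(u + 5) → +∞, so e^(4/(u + 5)) → ∞.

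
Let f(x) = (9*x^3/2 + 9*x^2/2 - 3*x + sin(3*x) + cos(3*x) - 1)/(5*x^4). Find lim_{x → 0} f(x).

Substitution gives 0/0 (the numerator vanishes to order 4).
Expand each term to order x^4: the coefficient of x^4 in cos(3x) is 27/8 and in sin(3x) is 0.
Lower-order terms cancel with the polynomial part, so the numerator is (27/8)·x^4 + o(x^4), and the limit is (27/8)/(5) = 27/40.

27/40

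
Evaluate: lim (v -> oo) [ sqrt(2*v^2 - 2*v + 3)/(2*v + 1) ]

√(2)/2

For large |v|, √(2*v^2 - 2*v + 3) ≈ √2·|v| and the denominator ≈ 2v.
Since v → +∞, |v| = v, giving √2/(2) = √(2)/2.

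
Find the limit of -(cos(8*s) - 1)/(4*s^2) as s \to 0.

8

Direct substitution gives 0/0.
Apply L'Hôpital: lim (-8*sin(8*s))/(-8*s), still 0/0.
After 2 applications of L'Hôpital's rule the quotient is (-64*cos(8*s))/(-8); substituting s = 0 gives 8.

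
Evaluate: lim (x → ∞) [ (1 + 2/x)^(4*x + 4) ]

Write it as [(1 + 2/x)^x]^(4) · (1 + 2/x)^(4). The bracketed term tends to e^(2) and the second factor to 1, so the limit is e^(8).

e^(8)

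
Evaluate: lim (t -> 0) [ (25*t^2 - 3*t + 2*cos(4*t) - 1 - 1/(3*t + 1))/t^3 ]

27

Substitution gives 0/0; apply L'Hôpital's rule 3 times.
After differentiating numerator and denominator 3 times the quotient is (128*sin(4*t) + 162/(3*t + 1)^4)/(6); at t = 0 this is 27.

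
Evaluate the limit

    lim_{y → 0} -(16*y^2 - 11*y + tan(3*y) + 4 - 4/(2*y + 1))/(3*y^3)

-41/3

Substitution gives 0/0 (the numerator vanishes to order 3).
Expand each term to order y^3: the coefficient of y^3 in -4·1/(1 + 2y) is 32 and in tan(3y) is 9.
Lower-order terms cancel with the polynomial part, so the numerator is (41)·y^3 + o(y^3), and the limit is (41)/(-3) = -41/3.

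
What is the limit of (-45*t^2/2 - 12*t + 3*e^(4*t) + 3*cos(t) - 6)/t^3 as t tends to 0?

Substitution gives 0/0 (the numerator vanishes to order 3).
Expand each term to order t^3: the coefficient of t^3 in 3·e^(4t) is 32 and in 3·cos(t) is 0.
Lower-order terms cancel with the polynomial part, so the numerator is (32)·t^3 + o(t^3), and the limit is (32)/(1) = 32.

32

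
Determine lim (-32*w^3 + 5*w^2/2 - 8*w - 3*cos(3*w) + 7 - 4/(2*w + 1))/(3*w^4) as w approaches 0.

-593/24

Substitution gives 0/0 (the numerator vanishes to order 4).
Expand each term to order w^4: the coefficient of w^4 in -4·1/(1 + 2w) is -64 and in -3·cos(3w) is -81/8.
Lower-order terms cancel with the polynomial part, so the numerator is (-593/8)·w^4 + o(w^4), and the limit is (-593/8)/(3) = -593/24.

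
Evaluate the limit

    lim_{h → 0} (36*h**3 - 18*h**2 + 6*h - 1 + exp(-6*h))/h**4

Direct substitution gives 0/0.
Apply L'Hôpital: lim (108*h^2 - 36*h + 6 - 6*e^(-6*h))/(4*h^3), still 0/0.
Apply L'Hôpital: lim (216*h - 36 + 36*e^(-6*h))/(12*h^2), still 0/0.
Apply L'Hôpital: lim (216 - 216*e^(-6*h))/(24*h), still 0/0.
After 4 applications of L'Hôpital's rule the quotient is (1296*e^(-6*h))/(24); substituting h = 0 gives 54.

54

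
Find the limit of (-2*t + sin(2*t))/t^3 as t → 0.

Direct substitution gives 0/0.
Apply L'Hôpital: lim (2*cos(2*t) - 2)/(3*t^2), still 0/0.
Apply L'Hôpital: lim (-4*sin(2*t))/(6*t), still 0/0.
After 3 applications of L'Hôpital's rule the quotient is (-8*cos(2*t))/(6); substituting t = 0 gives -4/3.

-4/3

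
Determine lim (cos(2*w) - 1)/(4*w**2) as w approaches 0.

Direct substitution gives 0/0.
Apply L'Hôpital: lim (-2*sin(2*w))/(8*w), still 0/0.
After 2 applications of L'Hôpital's rule the quotient is (-4*cos(2*w))/(8); substituting w = 0 gives -1/2.

-1/2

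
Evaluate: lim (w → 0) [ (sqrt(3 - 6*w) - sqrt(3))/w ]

Substitution gives 0/0. Multiply numerator and denominator by the conjugate √(3 - 6w) + √3.
The numerator becomes (3 - 6w) − 3 = -6w, so the expression simplifies to -6/(√(3 - 6w) + √3).
Letting w → 0 gives -6/(2√3) = -√(3).

-√(3)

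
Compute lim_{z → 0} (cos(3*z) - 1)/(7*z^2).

-9/14

Direct substitution gives 0/0.
Apply L'Hôpital: lim (-3*sin(3*z))/(14*z), still 0/0.
After 2 applications of L'Hôpital's rule the quotient is (-9*cos(3*z))/(14); substituting z = 0 gives -9/14.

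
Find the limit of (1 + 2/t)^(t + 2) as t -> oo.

Let L be the limit and take ln: ln L = lim (t + 2)·ln(1 + 2/t) = lim (t + 2)·(2/t + O(1/t²)) = 2.
Hence L = e^(2).

e^(2)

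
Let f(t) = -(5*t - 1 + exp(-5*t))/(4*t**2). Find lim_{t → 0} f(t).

Direct substitution gives 0/0.
Apply L'Hôpital: lim (5 - 5*e^(-5*t))/(-8*t), still 0/0.
After 2 applications of L'Hôpital's rule the quotient is (25*e^(-5*t))/(-8); substituting t = 0 gives -25/8.

-25/8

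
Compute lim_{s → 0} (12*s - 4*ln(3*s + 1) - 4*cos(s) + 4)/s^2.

Substitution gives 0/0; apply L'Hôpital's rule 2 times.
After differentiating numerator and denominator 2 times the quotient is (4*cos(s) + 36/(3*s + 1)^2)/(2); at s = 0 this is 20.

20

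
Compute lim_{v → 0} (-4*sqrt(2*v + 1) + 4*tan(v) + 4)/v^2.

2

Substitution gives 0/0 (the numerator vanishes to order 2).
Expand each term to order v^2: the coefficient of v^2 in -4·√(1 + 2v) is 2 and in 4·tan(v) is 0.
Lower-order terms cancel with the polynomial part, so the numerator is (2)·v^2 + o(v^2), and the limit is (2)/(1) = 2.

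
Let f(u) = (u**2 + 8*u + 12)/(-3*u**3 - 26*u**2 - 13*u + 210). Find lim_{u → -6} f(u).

4/25

At u = -6 both the top and bottom vanish — a removable singularity. Factoring out (u + 6) from each leaves (u + 2)/(-3*u^2 - 8*u + 35), which at u = -6 equals 4/25.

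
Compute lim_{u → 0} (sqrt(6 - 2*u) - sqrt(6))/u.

-√(6)/6

Substitution gives 0/0. Multiply numerator and denominator by the conjugate √(6 - 2u) + √6.
The numerator becomes (6 - 2u) − 6 = -2u, so the expression simplifies to -2/(√(6 - 2u) + √6).
Letting u → 0 gives -2/(2√6) = -√(6)/6.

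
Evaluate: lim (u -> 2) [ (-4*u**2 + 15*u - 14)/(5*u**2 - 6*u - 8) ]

Since u = 2 makes numerator and denominator zero, (u - 2) divides both.
Cancelling it gives (7 - 4*u)/(5*u + 4); now plug in u = 2 to get -1/14.

-1/14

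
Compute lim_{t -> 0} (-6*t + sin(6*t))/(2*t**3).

Direct substitution gives 0/0.
Apply L'Hôpital: lim (6*cos(6*t) - 6)/(6*t^2), still 0/0.
Apply L'Hôpital: lim (-36*sin(6*t))/(12*t), still 0/0.
After 3 applications of L'Hôpital's rule the quotient is (-216*cos(6*t))/(12); substituting t = 0 gives -18.

-18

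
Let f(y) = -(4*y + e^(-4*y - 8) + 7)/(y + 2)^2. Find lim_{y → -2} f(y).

-8

Direct substitution gives 0/0.
Apply L'Hôpital: lim (4 - 4*e^(-4*y - 8))/(-2*y - 4), still 0/0.
After 2 applications of L'Hôpital's rule the quotient is (16*e^(-4*y - 8))/(-2); substituting y = -2 gives -8.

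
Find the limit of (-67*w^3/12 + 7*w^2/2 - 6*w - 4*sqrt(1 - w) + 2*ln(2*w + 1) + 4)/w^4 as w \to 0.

-251/32

Substitution gives 0/0 (the numerator vanishes to order 4).
Expand each term to order w^4: the coefficient of w^4 in 2·ln(1 + 2w) is -8 and in -4·√(1 - w) is 5/32.
Lower-order terms cancel with the polynomial part, so the numerator is (-251/32)·w^4 + o(w^4), and the limit is (-251/32)/(1) = -251/32.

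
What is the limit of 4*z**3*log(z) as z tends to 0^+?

0

This is a 0·(−∞) form. Rewrite as 4·ln(z) / z^(−3) and apply L'Hôpital:
the derivative quotient is 4·(1/z) / (−3·z^(−4)) = (-4/3)·z^3 → 0.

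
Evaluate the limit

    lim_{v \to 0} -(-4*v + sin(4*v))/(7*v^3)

32/21

Direct substitution gives 0/0.
Apply L'Hôpital: lim (4*cos(4*v) - 4)/(-21*v^2), still 0/0.
Apply L'Hôpital: lim (-16*sin(4*v))/(-42*v), still 0/0.
After 3 applications of L'Hôpital's rule the quotient is (-64*cos(4*v))/(-42); substituting v = 0 gives 32/21.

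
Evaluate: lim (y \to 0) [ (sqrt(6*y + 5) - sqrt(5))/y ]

3*√(5)/5

A 0/0 form; rationalise with √(5 + 6y) + √5. This collapses the numerator to 6y, leaving 6/(√(5 + 6y) + √5) → 6/(2√5) = 3*√(5)/5.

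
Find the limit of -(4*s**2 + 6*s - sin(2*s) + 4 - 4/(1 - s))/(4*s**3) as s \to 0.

2/3

Substitution gives 0/0 (the numerator vanishes to order 3).
Expand each term to order s^3: the coefficient of s^3 in -4·1/(1 - s) is -4 and in −sin(2s) is 4/3.
Lower-order terms cancel with the polynomial part, so the numerator is (-8/3)·s^3 + o(s^3), and the limit is (-8/3)/(-4) = 2/3.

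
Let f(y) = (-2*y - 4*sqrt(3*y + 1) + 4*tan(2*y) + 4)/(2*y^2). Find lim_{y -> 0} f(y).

Substitution gives 0/0; apply L'Hôpital's rule 2 times.
After differentiating numerator and denominator 2 times the quotient is (32*tan(2*y)/cos(2*y)^2 + 9/(3*y + 1)^(3/2))/(4); at y = 0 this is 9/4.

9/4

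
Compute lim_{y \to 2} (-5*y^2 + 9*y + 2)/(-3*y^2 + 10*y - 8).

Direct substitution gives 0/0, so factor. Both numerator and denominator have (y - 2) as a factor.
After cancelling, the expression reduces to (-5*y - 1)/(4 - 3*y).
Substituting y = 2 gives 11/2.

11/2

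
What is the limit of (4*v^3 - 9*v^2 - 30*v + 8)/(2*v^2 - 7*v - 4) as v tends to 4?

10

Since v = 4 makes numerator and denominator zero, (v - 4) divides both.
Cancelling it gives (4*v^2 + 7*v - 2)/(2*v + 1); now plug in v = 4 to get 10.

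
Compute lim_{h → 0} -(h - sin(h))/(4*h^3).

-1/24

Direct substitution gives 0/0.
Apply L'Hôpital: lim (1 - cos(h))/(-12*h^2), still 0/0.
Apply L'Hôpital: lim (sin(h))/(-24*h), still 0/0.
After 3 applications of L'Hôpital's rule the quotient is (cos(h))/(-24); substituting h = 0 gives -1/24.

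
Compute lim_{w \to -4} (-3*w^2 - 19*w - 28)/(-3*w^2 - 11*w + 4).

5/13

Direct substitution gives 0/0, so factor. Both numerator and denominator have (w + 4) as a factor.
After cancelling, the expression reduces to (-3*w - 7)/(1 - 3*w).
Substituting w = -4 gives 5/13.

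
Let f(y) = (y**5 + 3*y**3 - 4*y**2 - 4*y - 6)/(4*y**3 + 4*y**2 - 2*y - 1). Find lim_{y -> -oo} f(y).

The numerator has higher degree (5 > 3); the quotient behaves like (1/(4))·y^2 for large |y|.
As y → −∞ this diverges to ∞.

∞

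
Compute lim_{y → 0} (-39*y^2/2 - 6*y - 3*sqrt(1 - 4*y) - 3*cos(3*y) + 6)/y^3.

12

Substitution gives 0/0; apply L'Hôpital's rule 3 times.
After differentiating numerator and denominator 3 times the quotient is (-81*sin(3*y) + 72/(1 - 4*y)^(5/2))/(6); at y = 0 this is 12.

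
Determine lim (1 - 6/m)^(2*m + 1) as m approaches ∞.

e^(-12)

Write it as [(1 - 6/m)^m]^(2) · (1 - 6/m)^(1). The bracketed term tends to e^(-6) and the second factor to 1, so the limit is e^(-12).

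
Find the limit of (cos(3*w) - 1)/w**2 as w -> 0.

Direct substitution gives 0/0.
Apply L'Hôpital: lim (-3*sin(3*w))/(2*w), still 0/0.
After 2 applications of L'Hôpital's rule the quotient is (-9*cos(3*w))/(2); substituting w = 0 gives -9/2.

-9/2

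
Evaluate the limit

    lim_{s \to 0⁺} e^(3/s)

As s → 0⁺, 3/(s) → +∞, so e^(3/(s)) → ∞.

∞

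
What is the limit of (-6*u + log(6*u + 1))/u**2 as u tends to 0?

-18

Direct substitution gives 0/0.
Apply L'Hôpital: lim (-6 + 6/(6*u + 1))/(2*u), still 0/0.
After 2 applications of L'Hôpital's rule the quotient is (-36/(6*u + 1)^2)/(2); substituting u = 0 gives -18.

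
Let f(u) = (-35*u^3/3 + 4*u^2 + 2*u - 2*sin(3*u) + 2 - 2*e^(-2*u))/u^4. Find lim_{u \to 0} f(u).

Substitution gives 0/0; apply L'Hôpital's rule 4 times.
After differentiating numerator and denominator 4 times the quotient is (-162*sin(3*u) - 32*e^(-2*u))/(24); at u = 0 this is -4/3.

-4/3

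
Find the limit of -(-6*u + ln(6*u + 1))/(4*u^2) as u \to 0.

9/2

Direct substitution gives 0/0.
Apply L'Hôpital: lim (-6 + 6/(6*u + 1))/(-8*u), still 0/0.
After 2 applications of L'Hôpital's rule the quotient is (-36/(6*u + 1)^2)/(-8); substituting u = 0 gives 9/2.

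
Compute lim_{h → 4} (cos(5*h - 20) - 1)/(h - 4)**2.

Direct substitution gives 0/0.
Apply L'Hôpital: lim (-5*sin(5*h - 20))/(2*h - 8), still 0/0.
After 2 applications of L'Hôpital's rule the quotient is (-25*cos(5*h - 20))/(2); substituting h = 4 gives -25/2.

-25/2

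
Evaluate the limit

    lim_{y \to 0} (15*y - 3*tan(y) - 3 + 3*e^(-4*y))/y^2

Substitution gives 0/0 (the numerator vanishes to order 2).
Expand each term to order y^2: the coefficient of y^2 in 3·e^(-4y) is 24 and in -3·tan(y) is 0.
Lower-order terms cancel with the polynomial part, so the numerator is (24)·y^2 + o(y^2), and the limit is (24)/(1) = 24.

24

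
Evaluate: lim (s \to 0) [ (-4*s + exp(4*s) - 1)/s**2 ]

8

Direct substitution gives 0/0.
Apply L'Hôpital: lim (4*e^(4*s) - 4)/(2*s), still 0/0.
After 2 applications of L'Hôpital's rule the quotient is (16*e^(4*s))/(2); substituting s = 0 gives 8.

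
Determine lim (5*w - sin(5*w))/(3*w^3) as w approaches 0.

Direct substitution gives 0/0.
Apply L'Hôpital: lim (5 - 5*cos(5*w))/(9*w^2), still 0/0.
Apply L'Hôpital: lim (25*sin(5*w))/(18*w), still 0/0.
After 3 applications of L'Hôpital's rule the quotient is (125*cos(5*w))/(18); substituting w = 0 gives 125/18.

125/18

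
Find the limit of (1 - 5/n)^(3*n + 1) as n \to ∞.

e^(-15)

Let L be the limit and take ln: ln L = lim (3n + 1)·ln(1 - 5/n) = lim (3n + 1)·(-5/n + O(1/n²)) = -15.
Hence L = e^(-15).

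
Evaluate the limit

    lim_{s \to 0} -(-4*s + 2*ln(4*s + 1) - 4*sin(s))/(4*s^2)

Substitution gives 0/0; apply L'Hôpital's rule 2 times.
After differentiating numerator and denominator 2 times the quotient is (4*sin(s) - 32/(4*s + 1)^2)/(-8); at s = 0 this is 4.

4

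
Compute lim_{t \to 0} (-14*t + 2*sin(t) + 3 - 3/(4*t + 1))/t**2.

-48

Substitution gives 0/0 (the numerator vanishes to order 2).
Expand each term to order t^2: the coefficient of t^2 in -3·1/(1 + 4t) is -48 and in 2·sin(t) is 0.
Lower-order terms cancel with the polynomial part, so the numerator is (-48)·t^2 + o(t^2), and the limit is (-48)/(1) = -48.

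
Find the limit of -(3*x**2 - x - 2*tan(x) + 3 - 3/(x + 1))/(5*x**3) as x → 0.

-7/15

Substitution gives 0/0; apply L'Hôpital's rule 3 times.
After differentiating numerator and denominator 3 times the quotient is (8/cos(x)^2 - 12/cos(x)^4 + 18/(x + 1)^4)/(-30); at x = 0 this is -7/15.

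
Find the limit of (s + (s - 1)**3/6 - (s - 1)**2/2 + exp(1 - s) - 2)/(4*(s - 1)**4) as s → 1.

Direct substitution gives 0/0.
Apply L'Hôpital: lim (-s + (s - 1)^2/2 - e^(1 - s) + 2)/(16*(s - 1)^3), still 0/0.
Apply L'Hôpital: lim (s + e^(1 - s) - 2)/(48*(s - 1)^2), still 0/0.
Apply L'Hôpital: lim (1 - e^(1 - s))/(96*s - 96), still 0/0.
After 4 applications of L'Hôpital's rule the quotient is (e^(1 - s))/(96); substituting s = 1 gives 1/96.

1/96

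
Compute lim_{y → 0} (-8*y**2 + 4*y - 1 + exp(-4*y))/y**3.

-32/3

Direct substitution gives 0/0.
Apply L'Hôpital: lim (-16*y + 4 - 4*e^(-4*y))/(3*y^2), still 0/0.
Apply L'Hôpital: lim (-16 + 16*e^(-4*y))/(6*y), still 0/0.
After 3 applications of L'Hôpital's rule the quotient is (-64*e^(-4*y))/(6); substituting y = 0 gives -32/3.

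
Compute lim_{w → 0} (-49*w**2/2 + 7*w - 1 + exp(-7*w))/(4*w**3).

Direct substitution gives 0/0.
Apply L'Hôpital: lim (-49*w + 7 - 7*e^(-7*w))/(12*w^2), still 0/0.
Apply L'Hôpital: lim (-49 + 49*e^(-7*w))/(24*w), still 0/0.
After 3 applications of L'Hôpital's rule the quotient is (-343*e^(-7*w))/(24); substituting w = 0 gives -343/24.

-343/24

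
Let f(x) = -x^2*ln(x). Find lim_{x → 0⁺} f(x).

This is a 0·(−∞) form. Rewrite as -1·ln(x) / x^(−2) and apply L'Hôpital:
the derivative quotient is -1·(1/x) / (−2·x^(−3)) = (1/2)·x^2 → 0.

0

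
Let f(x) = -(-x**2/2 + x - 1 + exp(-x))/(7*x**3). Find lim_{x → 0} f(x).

Direct substitution gives 0/0.
Apply L'Hôpital: lim (-x + 1 - e^(-x))/(-21*x^2), still 0/0.
Apply L'Hôpital: lim (-1 + e^(-x))/(-42*x), still 0/0.
After 3 applications of L'Hôpital's rule the quotient is (-e^(-x))/(-42); substituting x = 0 gives 1/42.

1/42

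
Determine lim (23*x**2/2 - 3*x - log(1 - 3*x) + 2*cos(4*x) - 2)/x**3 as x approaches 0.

Substitution gives 0/0; apply L'Hôpital's rule 3 times.
After differentiating numerator and denominator 3 times the quotient is (128*sin(4*x) - 54/(3*x - 1)^3)/(6); at x = 0 this is 9.

9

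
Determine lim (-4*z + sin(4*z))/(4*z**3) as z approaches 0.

-8/3

Direct substitution gives 0/0.
Apply L'Hôpital: lim (4*cos(4*z) - 4)/(12*z^2), still 0/0.
Apply L'Hôpital: lim (-16*sin(4*z))/(24*z), still 0/0.
After 3 applications of L'Hôpital's rule the quotient is (-64*cos(4*z))/(24); substituting z = 0 gives -8/3.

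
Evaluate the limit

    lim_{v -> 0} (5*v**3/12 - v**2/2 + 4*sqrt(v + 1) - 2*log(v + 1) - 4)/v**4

11/32

Substitution gives 0/0; apply L'Hôpital's rule 4 times.
After differentiating numerator and denominator 4 times the quotient is (12/(v + 1)^4 - 15/(4*(v + 1)^(7/2)))/(24); at v = 0 this is 11/32.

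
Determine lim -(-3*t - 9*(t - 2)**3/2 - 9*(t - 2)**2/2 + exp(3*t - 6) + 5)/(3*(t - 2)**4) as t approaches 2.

Direct substitution gives 0/0.
Apply L'Hôpital: lim (-9*t - 27*(t - 2)^2/2 + 3*e^(3*t - 6) + 15)/(-12*(t - 2)^3), still 0/0.
Apply L'Hôpital: lim (-27*t + 9*e^(3*t - 6) + 45)/(-36*(t - 2)^2), still 0/0.
Apply L'Hôpital: lim (27*e^(3*t - 6) - 27)/(144 - 72*t), still 0/0.
After 4 applications of L'Hôpital's rule the quotient is (81*e^(3*t - 6))/(-72); substituting t = 2 gives -9/8.

-9/8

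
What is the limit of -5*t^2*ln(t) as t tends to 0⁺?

This is a 0·(−∞) form. Rewrite as -5·ln(t) / t^(−2) and apply L'Hôpital:
the derivative quotient is -5·(1/t) / (−2·t^(−3)) = (5/2)·t^2 → 0.

0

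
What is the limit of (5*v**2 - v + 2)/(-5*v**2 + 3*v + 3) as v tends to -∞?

Numerator and denominator both have degree 2.
Dividing every term by v^2, all lower-order terms vanish and the limit is the ratio of leading coefficients, 5/(-5) = -1.

-1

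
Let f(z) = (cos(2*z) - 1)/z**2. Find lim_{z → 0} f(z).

-2

Direct substitution gives 0/0.
Apply L'Hôpital: lim (-2*sin(2*z))/(2*z), still 0/0.
After 2 applications of L'Hôpital's rule the quotient is (-4*cos(2*z))/(2); substituting z = 0 gives -2.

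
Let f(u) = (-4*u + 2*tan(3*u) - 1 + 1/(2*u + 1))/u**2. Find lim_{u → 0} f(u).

4

Substitution gives 0/0 (the numerator vanishes to order 2).
Expand each term to order u^2: the coefficient of u^2 in 1/(1 + 2u) is 4 and in 2·tan(3u) is 0.
Lower-order terms cancel with the polynomial part, so the numerator is (4)·u^2 + o(u^2), and the limit is (4)/(1) = 4.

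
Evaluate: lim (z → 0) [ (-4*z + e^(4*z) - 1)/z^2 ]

8

Direct substitution gives 0/0.
Apply L'Hôpital: lim (4*e^(4*z) - 4)/(2*z), still 0/0.
After 2 applications of L'Hôpital's rule the quotient is (16*e^(4*z))/(2); substituting z = 0 gives 8.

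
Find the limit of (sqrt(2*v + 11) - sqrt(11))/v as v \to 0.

Substitution gives 0/0. Multiply numerator and denominator by the conjugate √(11 + 2v) + √11.
The numerator becomes (11 + 2v) − 11 = 2v, so the expression simplifies to 2/(√(11 + 2v) + √11).
Letting v → 0 gives 2/(2√11) = √(11)/11.

√(11)/11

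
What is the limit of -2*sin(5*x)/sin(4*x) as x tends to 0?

-5/2

Substitution gives 0/0.
Divide numerator and denominator by x: sin(5x)/x → 5 and sin(4x)/x → 4, so the limit is -2·5/4 = -5/2.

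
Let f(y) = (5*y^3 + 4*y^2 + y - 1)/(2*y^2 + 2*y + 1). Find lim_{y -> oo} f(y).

∞

The numerator has higher degree (3 > 2); the quotient behaves like (5/(2))·y^1 for large |y|.
As y → +∞ this diverges to ∞.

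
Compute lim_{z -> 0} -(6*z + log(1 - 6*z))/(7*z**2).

18/7

Direct substitution gives 0/0.
Apply L'Hôpital: lim (6 - 6/(1 - 6*z))/(-14*z), still 0/0.
After 2 applications of L'Hôpital's rule the quotient is (-36/(1 - 6*z)^2)/(-14); substituting z = 0 gives 18/7.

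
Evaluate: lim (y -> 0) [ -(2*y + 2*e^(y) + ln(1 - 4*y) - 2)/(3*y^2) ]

Substitution gives 0/0; apply L'Hôpital's rule 2 times.
After differentiating numerator and denominator 2 times the quotient is (2*e^(y) - 16/(4*y - 1)^2)/(-6); at y = 0 this is 7/3.

7/3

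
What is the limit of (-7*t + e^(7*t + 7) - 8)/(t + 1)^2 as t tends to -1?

Direct substitution gives 0/0.
Apply L'Hôpital: lim (7*e^(7*t + 7) - 7)/(2*t + 2), still 0/0.
After 2 applications of L'Hôpital's rule the quotient is (49*e^(7*t + 7))/(2); substituting t = -1 gives 49/2.

49/2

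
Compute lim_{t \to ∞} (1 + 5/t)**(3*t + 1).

e^(15)

Let L be the limit and take ln: ln L = lim (3t + 1)·ln(1 + 5/t) = lim (3t + 1)·(5/t + O(1/t²)) = 15.
Hence L = e^(15).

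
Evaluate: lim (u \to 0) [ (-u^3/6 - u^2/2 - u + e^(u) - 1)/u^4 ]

1/24

Direct substitution gives 0/0.
Apply L'Hôpital: lim (-u^2/2 - u + e^(u) - 1)/(4*u^3), still 0/0.
Apply L'Hôpital: lim (-u + e^(u) - 1)/(12*u^2), still 0/0.
Apply L'Hôpital: lim (e^(u) - 1)/(24*u), still 0/0.
After 4 applications of L'Hôpital's rule the quotient is (e^(u))/(24); substituting u = 0 gives 1/24.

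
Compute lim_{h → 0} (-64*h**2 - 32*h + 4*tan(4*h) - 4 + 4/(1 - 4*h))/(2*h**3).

Substitution gives 0/0; apply L'Hôpital's rule 3 times.
After differentiating numerator and denominator 3 times the quotient is (1536*tan(4*h)^2/cos(4*h)^2 + 512/cos(4*h)^2 + 1536/(4*h - 1)^4)/(12); at h = 0 this is 512/3.

512/3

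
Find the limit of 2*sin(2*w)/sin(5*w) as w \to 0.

Substitution gives 0/0.
Divide numerator and denominator by w: sin(2w)/w → 2 and sin(5w)/w → 5, so the limit is 2·2/5 = 4/5.

4/5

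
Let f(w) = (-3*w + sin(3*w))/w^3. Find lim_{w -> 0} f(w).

Direct substitution gives 0/0.
Apply L'Hôpital: lim (3*cos(3*w) - 3)/(3*w^2), still 0/0.
Apply L'Hôpital: lim (-9*sin(3*w))/(6*w), still 0/0.
After 3 applications of L'Hôpital's rule the quotient is (-27*cos(3*w))/(6); substituting w = 0 gives -9/2.

-9/2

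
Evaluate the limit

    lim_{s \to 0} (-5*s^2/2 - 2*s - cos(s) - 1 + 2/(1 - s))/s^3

2

Substitution gives 0/0 (the numerator vanishes to order 3).
Expand each term to order s^3: the coefficient of s^3 in −cos(s) is 0 and in 2·1/(1 - s) is 2.
Lower-order terms cancel with the polynomial part, so the numerator is (2)·s^3 + o(s^3), and the limit is (2)/(1) = 2.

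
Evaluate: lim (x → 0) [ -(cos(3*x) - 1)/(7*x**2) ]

9/14

Direct substitution gives 0/0.
Apply L'Hôpital: lim (-3*sin(3*x))/(-14*x), still 0/0.
After 2 applications of L'Hôpital's rule the quotient is (-9*cos(3*x))/(-14); substituting x = 0 gives 9/14.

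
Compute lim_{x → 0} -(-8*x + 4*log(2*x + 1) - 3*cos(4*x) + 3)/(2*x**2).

-8

Substitution gives 0/0; apply L'Hôpital's rule 2 times.
After differentiating numerator and denominator 2 times the quotient is (48*cos(4*x) - 16/(2*x + 1)^2)/(-4); at x = 0 this is -8.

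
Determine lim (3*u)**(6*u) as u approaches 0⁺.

Base → 0⁺ and exponent → 0⁺: a 0^0 form.
Take logs: 6u·ln(3u). This is 0·(−∞); rewriting as ln(3u)/(1/(6u)) and applying L'Hôpital gives 0.
Hence the limit is e^0 = 1.

1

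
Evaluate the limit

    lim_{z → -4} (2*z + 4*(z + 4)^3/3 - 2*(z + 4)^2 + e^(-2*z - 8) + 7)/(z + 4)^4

2/3

Direct substitution gives 0/0.
Apply L'Hôpital: lim (-4*z + 4*(z + 4)^2 - 2*e^(-2*z - 8) - 14)/(4*(z + 4)^3), still 0/0.
Apply L'Hôpital: lim (8*z + 4*e^(-2*z - 8) + 28)/(12*(z + 4)^2), still 0/0.
Apply L'Hôpital: lim (8 - 8*e^(-2*z - 8))/(24*z + 96), still 0/0.
After 4 applications of L'Hôpital's rule the quotient is (16*e^(-2*z - 8))/(24); substituting z = -4 gives 2/3.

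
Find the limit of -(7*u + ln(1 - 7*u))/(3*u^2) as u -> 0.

Direct substitution gives 0/0.
Apply L'Hôpital: lim (7 - 7/(1 - 7*u))/(-6*u), still 0/0.
After 2 applications of L'Hôpital's rule the quotient is (-49/(1 - 7*u)^2)/(-6); substituting u = 0 gives 49/6.

49/6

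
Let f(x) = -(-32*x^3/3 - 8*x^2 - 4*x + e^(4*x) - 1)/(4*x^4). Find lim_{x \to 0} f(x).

-8/3

Direct substitution gives 0/0.
Apply L'Hôpital: lim (-32*x^2 - 16*x + 4*e^(4*x) - 4)/(-16*x^3), still 0/0.
Apply L'Hôpital: lim (-64*x + 16*e^(4*x) - 16)/(-48*x^2), still 0/0.
Apply L'Hôpital: lim (64*e^(4*x) - 64)/(-96*x), still 0/0.
After 4 applications of L'Hôpital's rule the quotient is (256*e^(4*x))/(-96); substituting x = 0 gives -8/3.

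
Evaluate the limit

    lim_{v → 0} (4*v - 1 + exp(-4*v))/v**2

Direct substitution gives 0/0.
Apply L'Hôpital: lim (4 - 4*e^(-4*v))/(2*v), still 0/0.
After 2 applications of L'Hôpital's rule the quotient is (16*e^(-4*v))/(2); substituting v = 0 gives 8.

8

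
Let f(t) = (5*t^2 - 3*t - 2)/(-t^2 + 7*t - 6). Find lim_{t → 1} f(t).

Since t = 1 makes numerator and denominator zero, (t - 1) divides both.
Cancelling it gives (5*t + 2)/(6 - t); now plug in t = 1 to get 7/5.

7/5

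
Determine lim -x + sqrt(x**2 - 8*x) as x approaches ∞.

-4

This has the form ∞ − ∞. Multiply and divide by the conjugate √(x^2 - 8*x) + x.
That gives (-8x) / (√(x^2 - 8*x) + x).
Divide numerator and denominator by x: the limit is -8/(2·1) = -4.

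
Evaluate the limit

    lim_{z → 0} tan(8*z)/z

Substitution gives 0/0.
Since tan(u)/u → 1 as u → 0, tan(8z)/(8z) → 1 and the limit is 8.

8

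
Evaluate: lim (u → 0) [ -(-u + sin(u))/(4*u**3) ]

Direct substitution gives 0/0.
Apply L'Hôpital: lim (cos(u) - 1)/(-12*u^2), still 0/0.
Apply L'Hôpital: lim (-sin(u))/(-24*u), still 0/0.
After 3 applications of L'Hôpital's rule the quotient is (-cos(u))/(-24); substituting u = 0 gives 1/24.

1/24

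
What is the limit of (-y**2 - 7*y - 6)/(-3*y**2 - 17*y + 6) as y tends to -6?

5/19

At y = -6 both the top and bottom vanish — a removable singularity. Factoring out (y + 6) from each leaves (-y - 1)/(1 - 3*y), which at y = -6 equals 5/19.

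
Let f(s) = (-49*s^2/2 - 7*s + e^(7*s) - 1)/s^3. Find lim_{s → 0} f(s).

343/6

Direct substitution gives 0/0.
Apply L'Hôpital: lim (-49*s + 7*e^(7*s) - 7)/(3*s^2), still 0/0.
Apply L'Hôpital: lim (49*e^(7*s) - 49)/(6*s), still 0/0.
After 3 applications of L'Hôpital's rule the quotient is (343*e^(7*s))/(6); substituting s = 0 gives 343/6.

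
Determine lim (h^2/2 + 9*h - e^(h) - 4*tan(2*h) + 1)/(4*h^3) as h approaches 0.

Substitution gives 0/0; apply L'Hôpital's rule 3 times.
After differentiating numerator and denominator 3 times the quotient is (-e^(h) - 192*tan(2*h)^4 - 256*tan(2*h)^2 - 64)/(24); at h = 0 this is -65/24.

-65/24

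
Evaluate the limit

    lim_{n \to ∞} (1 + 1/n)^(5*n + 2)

Let L be the limit and take ln: ln L = lim (5n + 2)·ln(1 + 1/n) = lim (5n + 2)·(1/n + O(1/n²)) = 5.
Hence L = e^(5).

e^(5)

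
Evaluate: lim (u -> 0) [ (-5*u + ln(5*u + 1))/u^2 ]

Direct substitution gives 0/0.
Apply L'Hôpital: lim (-5 + 5/(5*u + 1))/(2*u), still 0/0.
After 2 applications of L'Hôpital's rule the quotient is (-25/(5*u + 1)^2)/(2); substituting u = 0 gives -25/2.

-25/2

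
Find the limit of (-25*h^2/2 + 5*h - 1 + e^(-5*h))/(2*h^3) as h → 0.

Direct substitution gives 0/0.
Apply L'Hôpital: lim (-25*h + 5 - 5*e^(-5*h))/(6*h^2), still 0/0.
Apply L'Hôpital: lim (-25 + 25*e^(-5*h))/(12*h), still 0/0.
After 3 applications of L'Hôpital's rule the quotient is (-125*e^(-5*h))/(12); substituting h = 0 gives -125/12.

-125/12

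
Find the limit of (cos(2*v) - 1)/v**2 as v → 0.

Direct substitution gives 0/0.
Apply L'Hôpital: lim (-2*sin(2*v))/(2*v), still 0/0.
After 2 applications of L'Hôpital's rule the quotient is (-4*cos(2*v))/(2); substituting v = 0 gives -2.

-2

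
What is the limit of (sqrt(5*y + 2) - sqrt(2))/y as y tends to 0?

Substitution gives 0/0. Multiply numerator and denominator by the conjugate √(2 + 5y) + √2.
The numerator becomes (2 + 5y) − 2 = 5y, so the expression simplifies to 5/(√(2 + 5y) + √2).
Letting y → 0 gives 5/(2√2) = 5*√(2)/4.

5*√(2)/4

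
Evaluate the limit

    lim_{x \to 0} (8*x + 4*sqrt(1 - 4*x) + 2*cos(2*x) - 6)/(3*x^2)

-4

Substitution gives 0/0; apply L'Hôpital's rule 2 times.
After differentiating numerator and denominator 2 times the quotient is (-8*cos(2*x) - 16/(1 - 4*x)^(3/2))/(6); at x = 0 this is -4.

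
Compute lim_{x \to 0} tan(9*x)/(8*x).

Substitution gives 0/0.
Since tan(u)/u → 1 as u → 0, tan(9x)/(9x) → 1 and the limit is 9/8.

9/8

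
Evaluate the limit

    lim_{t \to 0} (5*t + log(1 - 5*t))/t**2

Direct substitution gives 0/0.
Apply L'Hôpital: lim (5 - 5/(1 - 5*t))/(2*t), still 0/0.
After 2 applications of L'Hôpital's rule the quotient is (-25/(1 - 5*t)^2)/(2); substituting t = 0 gives -25/2.

-25/2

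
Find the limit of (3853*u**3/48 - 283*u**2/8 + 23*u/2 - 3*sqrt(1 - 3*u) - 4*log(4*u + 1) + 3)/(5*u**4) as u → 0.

Substitution gives 0/0 (the numerator vanishes to order 4).
Expand each term to order u^4: the coefficient of u^4 in -4·ln(1 + 4u) is 256 and in -3·√(1 - 3u) is 1215/128.
Lower-order terms cancel with the polynomial part, so the numerator is (33983/128)·u^4 + o(u^4), and the limit is (33983/128)/(5) = 33983/640.

33983/640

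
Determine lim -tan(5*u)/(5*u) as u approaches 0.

-1

Substitution gives 0/0.
Since tan(θ)/θ → 1 as θ → 0, tan(5u)/(5u) → 1 and the limit is 5/(-5) = -1.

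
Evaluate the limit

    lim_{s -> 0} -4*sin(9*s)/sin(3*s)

Substitution gives 0/0.
Divide numerator and denominator by s: sin(9s)/s → 9 and sin(3s)/s → 3, so the limit is -4·9/3 = -12.

-12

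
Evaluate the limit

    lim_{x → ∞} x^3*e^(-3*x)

Write as x^3/e^{3x}, an ∞/∞ form.
Exponential growth dominates any polynomial, so repeated L'Hôpital (or the standard result) gives 0.

0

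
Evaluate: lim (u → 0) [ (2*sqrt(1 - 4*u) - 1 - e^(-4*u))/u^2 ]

-12

Substitution gives 0/0 (the numerator vanishes to order 2).
Expand each term to order u^2: the coefficient of u^2 in 2·√(1 - 4u) is -4 and in −e^(-4u) is -8.
Lower-order terms cancel with the polynomial part, so the numerator is (-12)·u^2 + o(u^2), and the limit is (-12)/(1) = -12.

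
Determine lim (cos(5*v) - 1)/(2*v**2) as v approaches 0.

-25/4

Direct substitution gives 0/0.
Apply L'Hôpital: lim (-5*sin(5*v))/(4*v), still 0/0.
After 2 applications of L'Hôpital's rule the quotient is (-25*cos(5*v))/(4); substituting v = 0 gives -25/4.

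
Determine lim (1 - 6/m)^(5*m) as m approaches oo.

e^(-30)

Write it as [(1 - 6/m)^m]^(5) · (1 - 6/m)^(0). The bracketed term tends to e^(-6) and the second factor to 1, so the limit is e^(-30).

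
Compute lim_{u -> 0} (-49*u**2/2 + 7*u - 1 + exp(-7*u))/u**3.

Direct substitution gives 0/0.
Apply L'Hôpital: lim (-49*u + 7 - 7*e^(-7*u))/(3*u^2), still 0/0.
Apply L'Hôpital: lim (-49 + 49*e^(-7*u))/(6*u), still 0/0.
After 3 applications of L'Hôpital's rule the quotient is (-343*e^(-7*u))/(6); substituting u = 0 gives -343/6.

-343/6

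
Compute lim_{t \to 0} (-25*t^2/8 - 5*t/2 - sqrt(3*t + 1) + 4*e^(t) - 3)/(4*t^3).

-49/192

Substitution gives 0/0 (the numerator vanishes to order 3).
Expand each term to order t^3: the coefficient of t^3 in −√(1 + 3t) is -27/16 and in 4·e^(t) is 2/3.
Lower-order terms cancel with the polynomial part, so the numerator is (-49/48)·t^3 + o(t^3), and the limit is (-49/48)/(4) = -49/192.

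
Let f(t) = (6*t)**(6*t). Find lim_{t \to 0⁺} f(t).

Base → 0⁺ and exponent → 0⁺: a 0^0 form.
Take logs: 6t·ln(6t). This is 0·(−∞); rewriting as ln(6t)/(1/(6t)) and applying L'Hôpital gives 0.
Hence the limit is e^0 = 1.

1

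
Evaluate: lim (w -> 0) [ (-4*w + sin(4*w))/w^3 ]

Direct substitution gives 0/0.
Apply L'Hôpital: lim (4*cos(4*w) - 4)/(3*w^2), still 0/0.
Apply L'Hôpital: lim (-16*sin(4*w))/(6*w), still 0/0.
After 3 applications of L'Hôpital's rule the quotient is (-64*cos(4*w))/(6); substituting w = 0 gives -32/3.

-32/3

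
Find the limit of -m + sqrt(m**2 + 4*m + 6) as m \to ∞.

2

An ∞ − ∞ form. Rationalising with the conjugate, the difference becomes (4m + 6) / (√(m^2 + 4*m + 6) + m).
For large m the denominator behaves like 2·m, so the quotient tends to 4/2 = 2.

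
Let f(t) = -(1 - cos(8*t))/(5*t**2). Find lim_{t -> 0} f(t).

-32/5

Substitution gives 0/0.
Use (1 − cos u)/u² → 1/2 with u = 8t: the limit is 8²/(2·(-5)) = -32/5.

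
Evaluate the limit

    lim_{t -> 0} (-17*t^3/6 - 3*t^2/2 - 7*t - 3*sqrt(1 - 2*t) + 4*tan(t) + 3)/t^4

15/8

Substitution gives 0/0 (the numerator vanishes to order 4).
Expand each term to order t^4: the coefficient of t^4 in 4·tan(t) is 0 and in -3·√(1 - 2t) is 15/8.
Lower-order terms cancel with the polynomial part, so the numerator is (15/8)·t^4 + o(t^4), and the limit is (15/8)/(1) = 15/8.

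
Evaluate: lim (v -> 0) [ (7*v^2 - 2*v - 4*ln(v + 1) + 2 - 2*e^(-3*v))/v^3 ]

Substitution gives 0/0 (the numerator vanishes to order 3).
Expand each term to order v^3: the coefficient of v^3 in -2·e^(-3v) is 9 and in -4·ln(1 + v) is -4/3.
Lower-order terms cancel with the polynomial part, so the numerator is (23/3)·v^3 + o(v^3), and the limit is (23/3)/(1) = 23/3.

23/3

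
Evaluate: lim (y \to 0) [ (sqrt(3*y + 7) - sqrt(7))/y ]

3*√(7)/14

Substitution gives 0/0. Multiply numerator and denominator by the conjugate √(7 + 3y) + √7.
The numerator becomes (7 + 3y) − 7 = 3y, so the expression simplifies to 3/(√(7 + 3y) + √7).
Letting y → 0 gives 3/(2√7) = 3*√(7)/14.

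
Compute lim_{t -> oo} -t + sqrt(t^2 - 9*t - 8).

-9/2

This has the form ∞ − ∞. Multiply and divide by the conjugate √(t^2 - 9*t - 8) + t.
That gives (-9t - 8) / (√(t^2 - 9*t - 8) + t).
Divide numerator and denominator by t: the limit is -9/(2·1) = -9/2.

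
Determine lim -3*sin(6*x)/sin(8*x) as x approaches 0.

Substitution gives 0/0.
Divide numerator and denominator by x: sin(6x)/x → 6 and sin(8x)/x → 8, so the limit is -3·6/8 = -9/4.

-9/4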